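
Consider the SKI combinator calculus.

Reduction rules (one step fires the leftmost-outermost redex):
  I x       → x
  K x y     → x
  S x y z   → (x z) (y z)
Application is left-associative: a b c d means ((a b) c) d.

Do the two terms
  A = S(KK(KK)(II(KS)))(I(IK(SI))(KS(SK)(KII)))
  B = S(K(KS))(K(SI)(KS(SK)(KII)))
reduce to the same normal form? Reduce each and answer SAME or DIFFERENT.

Answer: SAME — A ⇓ S(K(KS))(SI), B ⇓ S(K(KS))(SI)

Derivation:
Term A:
  start: S(KK(KK)(II(KS)))(I(IK(SI))(KS(SK)(KII)))
  →1  S(K(II(KS)))(I(IK(SI))(KS(SK)(KII)))
  →2  S(K(I(KS)))(I(IK(SI))(KS(SK)(KII)))
  →3  S(K(KS))(I(IK(SI))(KS(SK)(KII)))
  →4  S(K(KS))(IK(SI)(KS(SK)(KII)))
  →5  S(K(KS))(K(SI)(KS(SK)(KII)))
  →6  S(K(KS))(SI)

Term B:
  start: S(K(KS))(K(SI)(KS(SK)(KII)))
  →1  S(K(KS))(SI)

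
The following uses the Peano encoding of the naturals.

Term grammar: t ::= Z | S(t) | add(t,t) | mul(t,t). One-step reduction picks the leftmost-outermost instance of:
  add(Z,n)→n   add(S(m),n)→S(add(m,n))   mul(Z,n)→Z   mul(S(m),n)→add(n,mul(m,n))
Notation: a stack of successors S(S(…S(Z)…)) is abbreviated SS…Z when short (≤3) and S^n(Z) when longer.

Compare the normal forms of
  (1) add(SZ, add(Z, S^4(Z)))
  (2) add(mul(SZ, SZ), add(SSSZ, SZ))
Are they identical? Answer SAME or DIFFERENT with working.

Term A:
  start: add(SZ, add(Z, S^4(Z)))
  step 1: S(add(Z, add(Z, S^4(Z))))
  step 2: S(add(Z, S^4(Z)))
  step 3: S^5(Z)

Term B:
  start: add(mul(SZ, SZ), add(SSSZ, SZ))
  step 1: add(add(SZ, mul(Z, SZ)), add(SSSZ, SZ))
  step 2: add(S(add(Z, mul(Z, SZ))), add(SSSZ, SZ))
  step 3: S(add(add(Z, mul(Z, SZ)), add(SSSZ, SZ)))
  step 4: S(add(mul(Z, SZ), add(SSSZ, SZ)))
  step 5: S(add(Z, add(SSSZ, SZ)))
  step 6: S(add(SSSZ, SZ))
  step 7: S(S(add(SSZ, SZ)))
  step 8: S(S(S(add(SZ, SZ))))
  step 9: S(S(S(S(add(Z, SZ)))))
  step 10: S^5(Z)

Answer: SAME — A ⇓ S^5(Z), B ⇓ S^5(Z)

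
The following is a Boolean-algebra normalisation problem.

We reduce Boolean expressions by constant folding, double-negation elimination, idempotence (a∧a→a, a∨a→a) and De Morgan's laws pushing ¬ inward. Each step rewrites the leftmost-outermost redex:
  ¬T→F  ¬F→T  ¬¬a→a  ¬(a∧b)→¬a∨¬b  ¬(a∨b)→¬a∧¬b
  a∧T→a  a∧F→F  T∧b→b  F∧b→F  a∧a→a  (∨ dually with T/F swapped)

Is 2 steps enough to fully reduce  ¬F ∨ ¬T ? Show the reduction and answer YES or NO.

Answer: YES — reaches normal form T in 2 ≤ 2 steps

Derivation:
  start: ¬F ∨ ¬T
  step 1: T ∨ ¬T
  step 2: T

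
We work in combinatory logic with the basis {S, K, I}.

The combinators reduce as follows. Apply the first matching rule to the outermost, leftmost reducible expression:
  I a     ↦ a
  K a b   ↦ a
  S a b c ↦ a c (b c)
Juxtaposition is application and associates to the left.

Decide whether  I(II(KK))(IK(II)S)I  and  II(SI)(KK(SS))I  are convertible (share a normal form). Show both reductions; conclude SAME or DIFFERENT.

Answer: SAME — A ⇓ KI, B ⇓ KI

Derivation:
Term A:
  start: I(II(KK))(IK(II)S)I
  [1] II(KK)(IK(II)S)I
  [2] I(KK)(IK(II)S)I
  [3] KK(IK(II)S)I
  [4] KI

Term B:
  start: II(SI)(KK(SS))I
  [1] I(SI)(KK(SS))I
  [2] SI(KK(SS))I
  [3] II(KK(SS)I)
  [4] I(KK(SS)I)
  [5] KK(SS)I
  [6] KI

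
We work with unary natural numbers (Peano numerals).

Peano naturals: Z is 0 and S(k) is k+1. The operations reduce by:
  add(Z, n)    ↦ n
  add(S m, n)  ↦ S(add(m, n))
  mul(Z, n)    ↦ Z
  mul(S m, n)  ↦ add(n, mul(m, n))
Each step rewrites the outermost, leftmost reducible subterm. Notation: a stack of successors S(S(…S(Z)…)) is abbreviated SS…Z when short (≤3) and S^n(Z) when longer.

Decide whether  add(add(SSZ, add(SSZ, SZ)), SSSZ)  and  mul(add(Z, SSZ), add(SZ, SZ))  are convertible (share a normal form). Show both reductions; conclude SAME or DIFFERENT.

Answer: DIFFERENT — A ⇓ S^8(Z), B ⇓ S^4(Z)

Reduction:
Term A:
  start: add(add(SSZ, add(SSZ, SZ)), SSSZ)
  step 1: add(S(add(SZ, add(SSZ, SZ))), SSSZ)
  step 2: S(add(add(SZ, add(SSZ, SZ)), SSSZ))
  step 3: S(add(S(add(Z, add(SSZ, SZ))), SSSZ))
  step 4: S(S(add(add(Z, add(SSZ, SZ)), SSSZ)))
  step 5: S(S(add(add(SSZ, SZ), SSSZ)))
  step 6: S(S(add(S(add(SZ, SZ)), SSSZ)))
  step 7: S(S(S(add(add(SZ, SZ), SSSZ))))
  step 8: S(S(S(add(S(add(Z, SZ)), SSSZ))))
  step 9: S(S(S(S(add(add(Z, SZ), SSSZ)))))
  step 10: S(S(S(S(add(SZ, SSSZ)))))
  step 11: S(S(S(S(S(add(Z, SSSZ))))))
  step 12: S^8(Z)

Term B:
  start: mul(add(Z, SSZ), add(SZ, SZ))
  step 1: mul(SSZ, add(SZ, SZ))
  step 2: add(add(SZ, SZ), mul(SZ, add(SZ, SZ)))
  step 3: add(S(add(Z, SZ)), mul(SZ, add(SZ, SZ)))
  step 4: S(add(add(Z, SZ), mul(SZ, add(SZ, SZ))))
  step 5: S(add(SZ, mul(SZ, add(SZ, SZ))))
  step 6: S(S(add(Z, mul(SZ, add(SZ, SZ)))))
  step 7: S(S(mul(SZ, add(SZ, SZ))))
  step 8: S(S(add(add(SZ, SZ), mul(Z, add(SZ, SZ)))))
  step 9: S(S(add(S(add(Z, SZ)), mul(Z, add(SZ, SZ)))))
  step 10: S(S(S(add(add(Z, SZ), mul(Z, add(SZ, SZ))))))
  step 11: S(S(S(add(SZ, mul(Z, add(SZ, SZ))))))
  step 12: S(S(S(S(add(Z, mul(Z, add(SZ, SZ)))))))
  step 13: S(S(S(S(mul(Z, add(SZ, SZ))))))
  step 14: S^4(Z)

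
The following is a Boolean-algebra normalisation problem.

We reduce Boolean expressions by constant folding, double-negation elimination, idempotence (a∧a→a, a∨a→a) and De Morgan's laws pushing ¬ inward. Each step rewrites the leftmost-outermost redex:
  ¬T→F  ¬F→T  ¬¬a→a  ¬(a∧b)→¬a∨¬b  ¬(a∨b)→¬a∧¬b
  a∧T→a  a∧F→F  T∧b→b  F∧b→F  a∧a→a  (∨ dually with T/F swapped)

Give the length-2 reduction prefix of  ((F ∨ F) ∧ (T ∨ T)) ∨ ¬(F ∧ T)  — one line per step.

  start: ((F ∨ F) ∧ (T ∨ T)) ∨ ¬(F ∧ T)
  [1] (F ∧ (T ∨ T)) ∨ ¬(F ∧ T)
  [2] F ∨ ¬(F ∧ T)

Answer: after 2 steps: F ∨ ¬(F ∧ T)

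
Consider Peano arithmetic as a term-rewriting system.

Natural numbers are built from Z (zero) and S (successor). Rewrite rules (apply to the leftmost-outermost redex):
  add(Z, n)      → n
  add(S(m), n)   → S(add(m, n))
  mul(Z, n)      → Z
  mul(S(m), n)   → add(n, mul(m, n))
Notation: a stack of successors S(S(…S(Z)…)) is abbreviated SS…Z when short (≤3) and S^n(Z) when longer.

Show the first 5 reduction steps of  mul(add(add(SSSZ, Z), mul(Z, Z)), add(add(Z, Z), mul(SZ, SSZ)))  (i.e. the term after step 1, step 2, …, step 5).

Answer: after 5 steps: add(mul(SZ, SSZ), mul(add(add(SSZ, Z), mul(Z, Z)), add(add(Z, Z), mul(SZ, SSZ))))

Reduction:
  start: mul(add(add(SSSZ, Z), mul(Z, Z)), add(add(Z, Z), mul(SZ, SSZ)))
  [1] mul(add(S(add(SSZ, Z)), mul(Z, Z)), add(add(Z, Z), mul(SZ, SSZ)))
  [2] mul(S(add(add(SSZ, Z), mul(Z, Z))), add(add(Z, Z), mul(SZ, SSZ)))
  [3] add(add(add(Z, Z), mul(SZ, SSZ)), mul(add(add(SSZ, Z), mul(Z, Z)), add(add(Z, Z), mul(SZ, SSZ))))
  [4] add(add(Z, mul(SZ, SSZ)), mul(add(add(SSZ, Z), mul(Z, Z)), add(add(Z, Z), mul(SZ, SSZ))))
  [5] add(mul(SZ, SSZ), mul(add(add(SSZ, Z), mul(Z, Z)), add(add(Z, Z), mul(SZ, SSZ))))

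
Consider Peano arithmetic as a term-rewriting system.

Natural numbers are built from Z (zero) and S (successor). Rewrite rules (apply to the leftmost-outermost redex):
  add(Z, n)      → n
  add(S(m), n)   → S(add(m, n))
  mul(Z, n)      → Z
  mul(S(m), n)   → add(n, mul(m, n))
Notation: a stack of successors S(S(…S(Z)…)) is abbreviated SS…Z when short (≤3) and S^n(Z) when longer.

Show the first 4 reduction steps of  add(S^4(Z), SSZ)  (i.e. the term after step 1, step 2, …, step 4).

  start: add(S^4(Z), SSZ)
  step 1: S(add(SSSZ, SSZ))
  step 2: S(S(add(SSZ, SSZ)))
  step 3: S(S(S(add(SZ, SSZ))))
  step 4: S(S(S(S(add(Z, SSZ)))))

Answer: after 4 steps: S(S(S(S(add(Z, SSZ)))))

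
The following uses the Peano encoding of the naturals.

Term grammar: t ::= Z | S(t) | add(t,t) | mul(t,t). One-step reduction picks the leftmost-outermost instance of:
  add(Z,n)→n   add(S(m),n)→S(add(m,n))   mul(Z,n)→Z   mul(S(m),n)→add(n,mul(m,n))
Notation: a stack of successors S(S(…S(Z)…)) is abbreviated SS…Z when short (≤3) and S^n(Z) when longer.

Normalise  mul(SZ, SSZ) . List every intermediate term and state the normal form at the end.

Answer: normal form = SSZ  (in 5 steps)

Reduction:
  start: mul(SZ, SSZ)
  step 1: add(SSZ, mul(Z, SSZ))
  step 2: S(add(SZ, mul(Z, SSZ)))
  step 3: S(S(add(Z, mul(Z, SSZ))))
  step 4: S(S(mul(Z, SSZ)))
  step 5: SSZ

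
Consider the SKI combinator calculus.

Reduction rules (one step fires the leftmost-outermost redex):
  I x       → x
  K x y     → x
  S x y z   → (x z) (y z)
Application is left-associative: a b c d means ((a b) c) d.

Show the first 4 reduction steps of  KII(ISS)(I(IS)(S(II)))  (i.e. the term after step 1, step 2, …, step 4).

Answer: after 4 steps: SS(IS(S(II)))

Reduction:
  start: KII(ISS)(I(IS)(S(II)))
  step 1: I(ISS)(I(IS)(S(II)))
  step 2: ISS(I(IS)(S(II)))
  step 3: SS(I(IS)(S(II)))
  step 4: SS(IS(S(II)))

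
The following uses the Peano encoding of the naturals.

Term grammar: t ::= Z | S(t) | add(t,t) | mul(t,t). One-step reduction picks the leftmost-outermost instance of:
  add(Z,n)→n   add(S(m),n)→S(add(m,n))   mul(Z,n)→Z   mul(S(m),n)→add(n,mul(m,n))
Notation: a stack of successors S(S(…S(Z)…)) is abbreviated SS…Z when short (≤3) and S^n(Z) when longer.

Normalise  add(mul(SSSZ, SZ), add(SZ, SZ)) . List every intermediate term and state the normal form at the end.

  start: add(mul(SSSZ, SZ), add(SZ, SZ))
  step 1: add(add(SZ, mul(SSZ, SZ)), add(SZ, SZ))
  step 2: add(S(add(Z, mul(SSZ, SZ))), add(SZ, SZ))
  step 3: S(add(add(Z, mul(SSZ, SZ)), add(SZ, SZ)))
  step 4: S(add(mul(SSZ, SZ), add(SZ, SZ)))
  step 5: S(add(add(SZ, mul(SZ, SZ)), add(SZ, SZ)))
  step 6: S(add(S(add(Z, mul(SZ, SZ))), add(SZ, SZ)))
  step 7: S(S(add(add(Z, mul(SZ, SZ)), add(SZ, SZ))))
  step 8: S(S(add(mul(SZ, SZ), add(SZ, SZ))))
  step 9: S(S(add(add(SZ, mul(Z, SZ)), add(SZ, SZ))))
  step 10: S(S(add(S(add(Z, mul(Z, SZ))), add(SZ, SZ))))
  step 11: S(S(S(add(add(Z, mul(Z, SZ)), add(SZ, SZ)))))
  step 12: S(S(S(add(mul(Z, SZ), add(SZ, SZ)))))
  step 13: S(S(S(add(Z, add(SZ, SZ)))))
  step 14: S(S(S(add(SZ, SZ))))
  step 15: S(S(S(S(add(Z, SZ)))))
  step 16: S^5(Z)

Answer: normal form = S^5(Z)  (in 16 steps)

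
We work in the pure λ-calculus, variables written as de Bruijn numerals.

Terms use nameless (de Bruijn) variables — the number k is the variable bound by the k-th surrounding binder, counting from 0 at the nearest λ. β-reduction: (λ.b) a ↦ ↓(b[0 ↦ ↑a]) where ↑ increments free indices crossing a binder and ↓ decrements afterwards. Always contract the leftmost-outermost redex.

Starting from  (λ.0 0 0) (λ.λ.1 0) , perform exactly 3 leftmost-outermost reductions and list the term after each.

  start: (λ.0 0 0) (λ.λ.1 0)
  step 1: (λ.λ.1 0) (λ.λ.1 0) (λ.λ.1 0)
  step 2: (λ.(λ.λ.1 0) 0) (λ.λ.1 0)
  step 3: (λ.λ.1 0) (λ.λ.1 0)

Answer: after 3 steps: (λ.λ.1 0) (λ.λ.1 0)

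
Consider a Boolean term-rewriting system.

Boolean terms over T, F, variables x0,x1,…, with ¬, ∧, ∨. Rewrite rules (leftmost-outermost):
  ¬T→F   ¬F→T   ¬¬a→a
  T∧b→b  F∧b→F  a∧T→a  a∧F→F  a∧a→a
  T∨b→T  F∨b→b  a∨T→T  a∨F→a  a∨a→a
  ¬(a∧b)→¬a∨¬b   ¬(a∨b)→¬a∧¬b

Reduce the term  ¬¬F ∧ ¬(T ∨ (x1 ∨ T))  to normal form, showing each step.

  start: ¬¬F ∧ ¬(T ∨ (x1 ∨ T))
  →1  F ∧ ¬(T ∨ (x1 ∨ T))
  →2  F

Answer: normal form = F  (in 2 steps)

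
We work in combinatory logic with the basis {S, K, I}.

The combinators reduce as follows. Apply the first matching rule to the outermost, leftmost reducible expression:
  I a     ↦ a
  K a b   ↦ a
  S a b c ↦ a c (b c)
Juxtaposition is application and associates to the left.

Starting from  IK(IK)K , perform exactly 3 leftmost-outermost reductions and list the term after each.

  start: IK(IK)K
  →1  K(IK)K
  →2  IK
  →3  K

Answer: after 3 steps: K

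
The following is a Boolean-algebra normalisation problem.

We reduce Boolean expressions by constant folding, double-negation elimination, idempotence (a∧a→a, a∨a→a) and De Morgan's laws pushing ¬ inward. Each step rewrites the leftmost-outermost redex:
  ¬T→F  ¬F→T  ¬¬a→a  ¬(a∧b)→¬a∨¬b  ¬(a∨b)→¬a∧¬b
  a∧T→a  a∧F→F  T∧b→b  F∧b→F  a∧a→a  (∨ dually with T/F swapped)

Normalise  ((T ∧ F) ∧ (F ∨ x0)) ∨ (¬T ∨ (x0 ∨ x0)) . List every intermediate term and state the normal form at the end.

Answer: normal form = x0  (in 6 steps)

Working:
  start: ((T ∧ F) ∧ (F ∨ x0)) ∨ (¬T ∨ (x0 ∨ x0))
  [1] (F ∧ (F ∨ x0)) ∨ (¬T ∨ (x0 ∨ x0))
  [2] F ∨ (¬T ∨ (x0 ∨ x0))
  [3] ¬T ∨ (x0 ∨ x0)
  [4] F ∨ (x0 ∨ x0)
  [5] x0 ∨ x0
  [6] x0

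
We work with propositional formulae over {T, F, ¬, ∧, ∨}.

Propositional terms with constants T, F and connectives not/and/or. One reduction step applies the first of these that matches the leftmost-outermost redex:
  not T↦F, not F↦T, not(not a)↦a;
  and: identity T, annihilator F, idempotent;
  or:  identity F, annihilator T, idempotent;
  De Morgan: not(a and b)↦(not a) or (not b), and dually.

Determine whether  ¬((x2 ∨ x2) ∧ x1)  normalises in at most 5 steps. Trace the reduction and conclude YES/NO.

Answer: YES — reaches normal form ¬x2 ∨ ¬x1 in 3 ≤ 5 steps

Working:
  start: ¬((x2 ∨ x2) ∧ x1)
  [1] ¬(x2 ∨ x2) ∨ ¬x1
  [2] (¬x2 ∧ ¬x2) ∨ ¬x1
  [3] ¬x2 ∨ ¬x1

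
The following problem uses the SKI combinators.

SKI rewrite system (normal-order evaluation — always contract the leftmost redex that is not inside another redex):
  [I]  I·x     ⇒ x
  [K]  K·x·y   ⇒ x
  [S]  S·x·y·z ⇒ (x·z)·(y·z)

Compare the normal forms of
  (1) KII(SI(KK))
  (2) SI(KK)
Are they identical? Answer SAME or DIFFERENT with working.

Term A:
  start: KII(SI(KK))
  [1] I(SI(KK))
  [2] SI(KK)

Term B:
  start: SI(KK)

Answer: SAME — A ⇓ SI(KK), B ⇓ SI(KK)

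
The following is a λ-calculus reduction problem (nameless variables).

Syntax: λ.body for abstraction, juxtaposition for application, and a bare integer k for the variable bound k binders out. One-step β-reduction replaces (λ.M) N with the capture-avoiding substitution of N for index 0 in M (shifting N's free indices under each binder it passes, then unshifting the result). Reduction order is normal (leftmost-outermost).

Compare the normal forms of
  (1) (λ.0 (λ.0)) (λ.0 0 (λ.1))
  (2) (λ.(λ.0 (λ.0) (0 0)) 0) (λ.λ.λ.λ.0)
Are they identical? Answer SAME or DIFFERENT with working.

Answer: SAME — A ⇓ λ.λ.0, B ⇓ λ.λ.0

Derivation:
Term A:
  start: (λ.0 (λ.0)) (λ.0 0 (λ.1))
  step 1: (λ.0 0 (λ.1)) (λ.0)
  step 2: (λ.0) (λ.0) (λ.λ.0)
  step 3: (λ.0) (λ.λ.0)
  step 4: λ.λ.0

Term B:
  start: (λ.(λ.0 (λ.0) (0 0)) 0) (λ.λ.λ.λ.0)
  step 1: (λ.0 (λ.0) (0 0)) (λ.λ.λ.λ.0)
  step 2: (λ.λ.λ.λ.0) (λ.0) ((λ.λ.λ.λ.0) (λ.λ.λ.λ.0))
  step 3: (λ.λ.λ.0) ((λ.λ.λ.λ.0) (λ.λ.λ.λ.0))
  step 4: λ.λ.0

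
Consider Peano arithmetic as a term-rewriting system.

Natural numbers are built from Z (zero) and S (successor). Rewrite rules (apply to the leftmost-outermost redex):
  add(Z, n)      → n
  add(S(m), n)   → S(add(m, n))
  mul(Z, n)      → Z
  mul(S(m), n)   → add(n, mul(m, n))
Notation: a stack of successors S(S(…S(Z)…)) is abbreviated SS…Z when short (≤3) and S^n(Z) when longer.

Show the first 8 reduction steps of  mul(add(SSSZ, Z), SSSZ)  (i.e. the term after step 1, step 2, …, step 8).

Answer: after 8 steps: S(S(S(add(SSSZ, mul(add(SZ, Z), SSSZ)))))

Derivation:
  start: mul(add(SSSZ, Z), SSSZ)
  step 1: mul(S(add(SSZ, Z)), SSSZ)
  step 2: add(SSSZ, mul(add(SSZ, Z), SSSZ))
  step 3: S(add(SSZ, mul(add(SSZ, Z), SSSZ)))
  step 4: S(S(add(SZ, mul(add(SSZ, Z), SSSZ))))
  step 5: S(S(S(add(Z, mul(add(SSZ, Z), SSSZ)))))
  step 6: S(S(S(mul(add(SSZ, Z), SSSZ))))
  step 7: S(S(S(mul(S(add(SZ, Z)), SSSZ))))
  step 8: S(S(S(add(SSSZ, mul(add(SZ, Z), SSSZ)))))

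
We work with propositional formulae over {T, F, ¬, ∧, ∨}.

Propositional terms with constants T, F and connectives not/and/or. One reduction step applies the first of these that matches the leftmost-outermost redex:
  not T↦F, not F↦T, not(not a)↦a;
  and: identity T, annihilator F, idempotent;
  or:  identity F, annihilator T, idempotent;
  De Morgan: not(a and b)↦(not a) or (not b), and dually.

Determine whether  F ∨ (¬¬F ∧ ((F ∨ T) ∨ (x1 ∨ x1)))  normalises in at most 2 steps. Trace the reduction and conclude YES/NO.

  start: F ∨ (¬¬F ∧ ((F ∨ T) ∨ (x1 ∨ x1)))
  →1  ¬¬F ∧ ((F ∨ T) ∨ (x1 ∨ x1))
  →2  F ∧ ((F ∨ T) ∨ (x1 ∨ x1))

Answer: NO — after 2 steps the term is F ∧ ((F ∨ T) ∨ (x1 ∨ x1)), not yet normal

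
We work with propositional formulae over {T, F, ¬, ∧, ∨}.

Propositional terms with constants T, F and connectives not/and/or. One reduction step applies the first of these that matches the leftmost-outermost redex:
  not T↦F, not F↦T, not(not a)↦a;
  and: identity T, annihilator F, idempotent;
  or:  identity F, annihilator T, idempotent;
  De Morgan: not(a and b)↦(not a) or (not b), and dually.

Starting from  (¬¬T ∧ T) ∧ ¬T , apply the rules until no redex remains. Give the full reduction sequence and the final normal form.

Answer: normal form = F  (in 4 steps)

Working:
  start: (¬¬T ∧ T) ∧ ¬T
  step 1: ¬¬T ∧ ¬T
  step 2: T ∧ ¬T
  step 3: ¬T
  step 4: F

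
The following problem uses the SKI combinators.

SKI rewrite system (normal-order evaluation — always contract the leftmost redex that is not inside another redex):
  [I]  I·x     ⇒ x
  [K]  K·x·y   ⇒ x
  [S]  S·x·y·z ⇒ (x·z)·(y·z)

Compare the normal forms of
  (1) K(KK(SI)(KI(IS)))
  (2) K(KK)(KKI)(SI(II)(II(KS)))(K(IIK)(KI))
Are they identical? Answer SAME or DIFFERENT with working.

Term A:
  start: K(KK(SI)(KI(IS)))
  [1] K(K(KI(IS)))
  [2] K(KI)

Term B:
  start: K(KK)(KKI)(SI(II)(II(KS)))(K(IIK)(KI))
  [1] KK(SI(II)(II(KS)))(K(IIK)(KI))
  [2] K(K(IIK)(KI))
  [3] K(IIK)
  [4] K(IK)
  [5] KK

Answer: DIFFERENT — A ⇓ K(KI), B ⇓ KK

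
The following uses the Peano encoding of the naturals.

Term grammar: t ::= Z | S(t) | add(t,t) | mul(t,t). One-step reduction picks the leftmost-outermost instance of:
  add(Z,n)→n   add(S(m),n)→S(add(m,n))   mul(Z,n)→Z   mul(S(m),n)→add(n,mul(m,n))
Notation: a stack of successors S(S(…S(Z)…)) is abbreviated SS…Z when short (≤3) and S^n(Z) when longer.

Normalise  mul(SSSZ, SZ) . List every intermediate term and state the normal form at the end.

  start: mul(SSSZ, SZ)
  step 1: add(SZ, mul(SSZ, SZ))
  step 2: S(add(Z, mul(SSZ, SZ)))
  step 3: S(mul(SSZ, SZ))
  step 4: S(add(SZ, mul(SZ, SZ)))
  step 5: S(S(add(Z, mul(SZ, SZ))))
  step 6: S(S(mul(SZ, SZ)))
  step 7: S(S(add(SZ, mul(Z, SZ))))
  step 8: S(S(S(add(Z, mul(Z, SZ)))))
  step 9: S(S(S(mul(Z, SZ))))
  step 10: SSSZ

Answer: normal form = SSSZ  (in 10 steps)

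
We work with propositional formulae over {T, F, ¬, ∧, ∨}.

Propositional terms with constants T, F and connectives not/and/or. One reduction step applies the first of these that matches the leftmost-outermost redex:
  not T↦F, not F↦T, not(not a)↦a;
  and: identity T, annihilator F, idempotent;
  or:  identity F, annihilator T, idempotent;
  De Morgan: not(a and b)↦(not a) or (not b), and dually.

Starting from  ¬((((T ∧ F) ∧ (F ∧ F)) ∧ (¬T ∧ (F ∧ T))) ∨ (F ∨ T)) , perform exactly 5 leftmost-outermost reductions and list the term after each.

Answer: after 5 steps: (((F ∨ ¬F) ∨ ¬(F ∧ F)) ∨ ¬(¬T ∧ (F ∧ T))) ∧ ¬(F ∨ T)

Derivation:
  start: ¬((((T ∧ F) ∧ (F ∧ F)) ∧ (¬T ∧ (F ∧ T))) ∨ (F ∨ T))
  [1] ¬(((T ∧ F) ∧ (F ∧ F)) ∧ (¬T ∧ (F ∧ T))) ∧ ¬(F ∨ T)
  [2] (¬((T ∧ F) ∧ (F ∧ F)) ∨ ¬(¬T ∧ (F ∧ T))) ∧ ¬(F ∨ T)
  [3] ((¬(T ∧ F) ∨ ¬(F ∧ F)) ∨ ¬(¬T ∧ (F ∧ T))) ∧ ¬(F ∨ T)
  [4] (((¬T ∨ ¬F) ∨ ¬(F ∧ F)) ∨ ¬(¬T ∧ (F ∧ T))) ∧ ¬(F ∨ T)
  [5] (((F ∨ ¬F) ∨ ¬(F ∧ F)) ∨ ¬(¬T ∧ (F ∧ T))) ∧ ¬(F ∨ T)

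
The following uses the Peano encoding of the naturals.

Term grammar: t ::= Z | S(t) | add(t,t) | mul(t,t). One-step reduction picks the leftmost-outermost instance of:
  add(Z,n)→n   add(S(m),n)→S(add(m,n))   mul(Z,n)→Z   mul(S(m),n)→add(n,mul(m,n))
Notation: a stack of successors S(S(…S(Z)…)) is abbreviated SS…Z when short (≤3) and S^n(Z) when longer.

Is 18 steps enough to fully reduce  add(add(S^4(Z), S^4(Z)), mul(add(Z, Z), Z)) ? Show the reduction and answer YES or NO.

Answer: YES — reaches normal form S^8(Z) in 16 ≤ 18 steps

Derivation:
  start: add(add(S^4(Z), S^4(Z)), mul(add(Z, Z), Z))
  →1  add(S(add(SSSZ, S^4(Z))), mul(add(Z, Z), Z))
  →2  S(add(add(SSSZ, S^4(Z)), mul(add(Z, Z), Z)))
  →3  S(add(S(add(SSZ, S^4(Z))), mul(add(Z, Z), Z)))
  →4  S(S(add(add(SSZ, S^4(Z)), mul(add(Z, Z), Z))))
  →5  S(S(add(S(add(SZ, S^4(Z))), mul(add(Z, Z), Z))))
  →6  S(S(S(add(add(SZ, S^4(Z)), mul(add(Z, Z), Z)))))
  →7  S(S(S(add(S(add(Z, S^4(Z))), mul(add(Z, Z), Z)))))
  →8  S(S(S(S(add(add(Z, S^4(Z)), mul(add(Z, Z), Z))))))
  →9  S(S(S(S(add(S^4(Z), mul(add(Z, Z), Z))))))
  →10  S(S(S(S(S(add(SSSZ, mul(add(Z, Z), Z)))))))
  →11  S(S(S(S(S(S(add(SSZ, mul(add(Z, Z), Z))))))))
  →12  S(S(S(S(S(S(S(add(SZ, mul(add(Z, Z), Z)))))))))
  →13  S(S(S(S(S(S(S(S(add(Z, mul(add(Z, Z), Z))))))))))
  →14  S(S(S(S(S(S(S(S(mul(add(Z, Z), Z)))))))))
  →15  S(S(S(S(S(S(S(S(mul(Z, Z)))))))))
  →16  S^8(Z)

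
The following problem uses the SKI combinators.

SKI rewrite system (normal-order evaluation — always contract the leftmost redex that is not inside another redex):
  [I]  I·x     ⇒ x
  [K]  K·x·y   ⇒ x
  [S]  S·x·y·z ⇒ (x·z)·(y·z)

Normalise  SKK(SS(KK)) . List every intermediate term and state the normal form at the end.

  start: SKK(SS(KK))
  step 1: K(SS(KK))(K(SS(KK)))
  step 2: SS(KK)

Answer: normal form = SS(KK)  (in 2 steps)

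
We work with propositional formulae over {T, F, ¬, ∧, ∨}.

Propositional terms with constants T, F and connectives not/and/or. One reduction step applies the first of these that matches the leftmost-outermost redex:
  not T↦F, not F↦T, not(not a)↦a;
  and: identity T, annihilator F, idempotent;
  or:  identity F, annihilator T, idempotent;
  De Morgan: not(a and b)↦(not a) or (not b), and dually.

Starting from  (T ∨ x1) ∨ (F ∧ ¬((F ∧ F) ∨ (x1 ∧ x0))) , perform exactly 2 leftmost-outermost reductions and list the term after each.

  start: (T ∨ x1) ∨ (F ∧ ¬((F ∧ F) ∨ (x1 ∧ x0)))
  [1] T ∨ (F ∧ ¬((F ∧ F) ∨ (x1 ∧ x0)))
  [2] T

Answer: after 2 steps: T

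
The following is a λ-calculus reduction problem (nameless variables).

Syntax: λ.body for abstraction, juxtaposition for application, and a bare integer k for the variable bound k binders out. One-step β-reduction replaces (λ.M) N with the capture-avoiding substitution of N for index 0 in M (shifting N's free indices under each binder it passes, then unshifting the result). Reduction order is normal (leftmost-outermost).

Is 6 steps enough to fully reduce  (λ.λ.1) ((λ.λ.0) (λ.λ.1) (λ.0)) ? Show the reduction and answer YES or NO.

  start: (λ.λ.1) ((λ.λ.0) (λ.λ.1) (λ.0))
  step 1: λ.(λ.λ.0) (λ.λ.1) (λ.0)
  step 2: λ.(λ.0) (λ.0)
  step 3: λ.λ.0

Answer: YES — reaches normal form λ.λ.0 in 3 ≤ 6 steps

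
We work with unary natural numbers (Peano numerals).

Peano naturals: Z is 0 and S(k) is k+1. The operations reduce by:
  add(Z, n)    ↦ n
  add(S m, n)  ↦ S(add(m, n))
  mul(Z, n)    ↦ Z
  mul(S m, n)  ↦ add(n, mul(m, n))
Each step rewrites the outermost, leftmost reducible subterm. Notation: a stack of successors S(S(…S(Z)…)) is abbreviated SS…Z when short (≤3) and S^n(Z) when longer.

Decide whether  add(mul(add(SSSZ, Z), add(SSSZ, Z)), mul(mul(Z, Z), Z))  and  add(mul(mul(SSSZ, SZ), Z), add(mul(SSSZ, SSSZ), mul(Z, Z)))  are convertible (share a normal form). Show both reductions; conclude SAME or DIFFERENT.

Term A:
  start: add(mul(add(SSSZ, Z), add(SSSZ, Z)), mul(mul(Z, Z), Z))
  →1  add(mul(S(add(SSZ, Z)), add(SSSZ, Z)), mul(mul(Z, Z), Z))
  →2  add(add(add(SSSZ, Z), mul(add(SSZ, Z), add(SSSZ, Z))), mul(mul(Z, Z), Z))
  →3  add(add(S(add(SSZ, Z)), mul(add(SSZ, Z), add(SSSZ, Z))), mul(mul(Z, Z), Z))
  →4  add(S(add(add(SSZ, Z), mul(add(SSZ, Z), add(SSSZ, Z)))), mul(mul(Z, Z), Z))
  →5  S(add(add(add(SSZ, Z), mul(add(SSZ, Z), add(SSSZ, Z))), mul(mul(Z, Z), Z)))
  →6  S(add(add(S(add(SZ, Z)), mul(add(SSZ, Z), add(SSSZ, Z))), mul(mul(Z, Z), Z)))
  →7  S(add(S(add(add(SZ, Z), mul(add(SSZ, Z), add(SSSZ, Z)))), mul(mul(Z, Z), Z)))
  →8  S(S(add(add(add(SZ, Z), mul(add(SSZ, Z), add(SSSZ, Z))), mul(mul(Z, Z), Z))))
  →9  S(S(add(add(S(add(Z, Z)), mul(add(SSZ, Z), add(SSSZ, Z))), mul(mul(Z, Z), Z))))
  →10  S(S(add(S(add(add(Z, Z), mul(add(SSZ, Z), add(SSSZ, Z)))), mul(mul(Z, Z), Z))))
  →11  S(S(S(add(add(add(Z, Z), mul(add(SSZ, Z), add(SSSZ, Z))), mul(mul(Z, Z), Z)))))
  →12  S(S(S(add(add(Z, mul(add(SSZ, Z), add(SSSZ, Z))), mul(mul(Z, Z), Z)))))
  →13  S(S(S(add(mul(add(SSZ, Z), add(SSSZ, Z)), mul(mul(Z, Z), Z)))))
  →14  S(S(S(add(mul(S(add(SZ, Z)), add(SSSZ, Z)), mul(mul(Z, Z), Z)))))
  →15  S(S(S(add(add(add(SSSZ, Z), mul(add(SZ, Z), add(SSSZ, Z))), mul(mul(Z, Z), Z)))))
  →16  S(S(S(add(add(S(add(SSZ, Z)), mul(add(SZ, Z), add(SSSZ, Z))), mul(mul(Z, Z), Z)))))
  →17  S(S(S(add(S(add(add(SSZ, Z), mul(add(SZ, Z), add(SSSZ, Z)))), mul(mul(Z, Z), Z)))))
  →18  S(S(S(S(add(add(add(SSZ, Z), mul(add(SZ, Z), add(SSSZ, Z))), mul(mul(Z, Z), Z))))))
  →19  S(S(S(S(add(add(S(add(SZ, Z)), mul(add(SZ, Z), add(SSSZ, Z))), mul(mul(Z, Z), Z))))))
  →20  S(S(S(S(add(S(add(add(SZ, Z), mul(add(SZ, Z), add(SSSZ, Z)))), mul(mul(Z, Z), Z))))))
  →21  S(S(S(S(S(add(add(add(SZ, Z), mul(add(SZ, Z), add(SSSZ, Z))), mul(mul(Z, Z), Z)))))))
  →22  S(S(S(S(S(add(add(S(add(Z, Z)), mul(add(SZ, Z), add(SSSZ, Z))), mul(mul(Z, Z), Z)))))))
  →23  S(S(S(S(S(add(S(add(add(Z, Z), mul(add(SZ, Z), add(SSSZ, Z)))), mul(mul(Z, Z), Z)))))))
  →24  S(S(S(S(S(S(add(add(add(Z, Z), mul(add(SZ, Z), add(SSSZ, Z))), mul(mul(Z, Z), Z))))))))
  →25  S(S(S(S(S(S(add(add(Z, mul(add(SZ, Z), add(SSSZ, Z))), mul(mul(Z, Z), Z))))))))
  →26  S(S(S(S(S(S(add(mul(add(SZ, Z), add(SSSZ, Z)), mul(mul(Z, Z), Z))))))))
  →27  S(S(S(S(S(S(add(mul(S(add(Z, Z)), add(SSSZ, Z)), mul(mul(Z, Z), Z))))))))
  →28  S(S(S(S(S(S(add(add(add(SSSZ, Z), mul(add(Z, Z), add(SSSZ, Z))), mul(mul(Z, Z), Z))))))))
  →29  S(S(S(S(S(S(add(add(S(add(SSZ, Z)), mul(add(Z, Z), add(SSSZ, Z))), mul(mul(Z, Z), Z))))))))
  →30  S(S(S(S(S(S(add(S(add(add(SSZ, Z), mul(add(Z, Z), add(SSSZ, Z)))), mul(mul(Z, Z), Z))))))))
  →31  S(S(S(S(S(S(S(add(add(add(SSZ, Z), mul(add(Z, Z), add(SSSZ, Z))), mul(mul(Z, Z), Z)))))))))
  →32  S(S(S(S(S(S(S(add(add(S(add(SZ, Z)), mul(add(Z, Z), add(SSSZ, Z))), mul(mul(Z, Z), Z)))))))))
  →33  S(S(S(S(S(S(S(add(S(add(add(SZ, Z), mul(add(Z, Z), add(SSSZ, Z)))), mul(mul(Z, Z), Z)))))))))
  →34  S(S(S(S(S(S(S(S(add(add(add(SZ, Z), mul(add(Z, Z), add(SSSZ, Z))), mul(mul(Z, Z), Z))))))))))
  →35  S(S(S(S(S(S(S(S(add(add(S(add(Z, Z)), mul(add(Z, Z), add(SSSZ, Z))), mul(mul(Z, Z), Z))))))))))
  →36  S(S(S(S(S(S(S(S(add(S(add(add(Z, Z), mul(add(Z, Z), add(SSSZ, Z)))), mul(mul(Z, Z), Z))))))))))
  →37  S(S(S(S(S(S(S(S(S(add(add(add(Z, Z), mul(add(Z, Z), add(SSSZ, Z))), mul(mul(Z, Z), Z)))))))))))
  →38  S(S(S(S(S(S(S(S(S(add(add(Z, mul(add(Z, Z), add(SSSZ, Z))), mul(mul(Z, Z), Z)))))))))))
  →39  S(S(S(S(S(S(S(S(S(add(mul(add(Z, Z), add(SSSZ, Z)), mul(mul(Z, Z), Z)))))))))))
  →40  S(S(S(S(S(S(S(S(S(add(mul(Z, add(SSSZ, Z)), mul(mul(Z, Z), Z)))))))))))
  →41  S(S(S(S(S(S(S(S(S(add(Z, mul(mul(Z, Z), Z)))))))))))
  →42  S(S(S(S(S(S(S(S(S(mul(mul(Z, Z), Z))))))))))
  →43  S(S(S(S(S(S(S(S(S(mul(Z, Z))))))))))
  →44  S^9(Z)

Term B:
  start: add(mul(mul(SSSZ, SZ), Z), add(mul(SSSZ, SSSZ), mul(Z, Z)))
  →1  add(mul(add(SZ, mul(SSZ, SZ)), Z), add(mul(SSSZ, SSSZ), mul(Z, Z)))
  →2  add(mul(S(add(Z, mul(SSZ, SZ))), Z), add(mul(SSSZ, SSSZ), mul(Z, Z)))
  →3  add(add(Z, mul(add(Z, mul(SSZ, SZ)), Z)), add(mul(SSSZ, SSSZ), mul(Z, Z)))
  →4  add(mul(add(Z, mul(SSZ, SZ)), Z), add(mul(SSSZ, SSSZ), mul(Z, Z)))
  →5  add(mul(mul(SSZ, SZ), Z), add(mul(SSSZ, SSSZ), mul(Z, Z)))
  →6  add(mul(add(SZ, mul(SZ, SZ)), Z), add(mul(SSSZ, SSSZ), mul(Z, Z)))
  →7  add(mul(S(add(Z, mul(SZ, SZ))), Z), add(mul(SSSZ, SSSZ), mul(Z, Z)))
  →8  add(add(Z, mul(add(Z, mul(SZ, SZ)), Z)), add(mul(SSSZ, SSSZ), mul(Z, Z)))
  →9  add(mul(add(Z, mul(SZ, SZ)), Z), add(mul(SSSZ, SSSZ), mul(Z, Z)))
  →10  add(mul(mul(SZ, SZ), Z), add(mul(SSSZ, SSSZ), mul(Z, Z)))
  →11  add(mul(add(SZ, mul(Z, SZ)), Z), add(mul(SSSZ, SSSZ), mul(Z, Z)))
  →12  add(mul(S(add(Z, mul(Z, SZ))), Z), add(mul(SSSZ, SSSZ), mul(Z, Z)))
  →13  add(add(Z, mul(add(Z, mul(Z, SZ)), Z)), add(mul(SSSZ, SSSZ), mul(Z, Z)))
  →14  add(mul(add(Z, mul(Z, SZ)), Z), add(mul(SSSZ, SSSZ), mul(Z, Z)))
  →15  add(mul(mul(Z, SZ), Z), add(mul(SSSZ, SSSZ), mul(Z, Z)))
  →16  add(mul(Z, Z), add(mul(SSSZ, SSSZ), mul(Z, Z)))
  →17  add(Z, add(mul(SSSZ, SSSZ), mul(Z, Z)))
  →18  add(mul(SSSZ, SSSZ), mul(Z, Z))
  →19  add(add(SSSZ, mul(SSZ, SSSZ)), mul(Z, Z))
  →20  add(S(add(SSZ, mul(SSZ, SSSZ))), mul(Z, Z))
  →21  S(add(add(SSZ, mul(SSZ, SSSZ)), mul(Z, Z)))
  →22  S(add(S(add(SZ, mul(SSZ, SSSZ))), mul(Z, Z)))
  →23  S(S(add(add(SZ, mul(SSZ, SSSZ)), mul(Z, Z))))
  →24  S(S(add(S(add(Z, mul(SSZ, SSSZ))), mul(Z, Z))))
  →25  S(S(S(add(add(Z, mul(SSZ, SSSZ)), mul(Z, Z)))))
  →26  S(S(S(add(mul(SSZ, SSSZ), mul(Z, Z)))))
  →27  S(S(S(add(add(SSSZ, mul(SZ, SSSZ)), mul(Z, Z)))))
  →28  S(S(S(add(S(add(SSZ, mul(SZ, SSSZ))), mul(Z, Z)))))
  →29  S(S(S(S(add(add(SSZ, mul(SZ, SSSZ)), mul(Z, Z))))))
  →30  S(S(S(S(add(S(add(SZ, mul(SZ, SSSZ))), mul(Z, Z))))))
  →31  S(S(S(S(S(add(add(SZ, mul(SZ, SSSZ)), mul(Z, Z)))))))
  →32  S(S(S(S(S(add(S(add(Z, mul(SZ, SSSZ))), mul(Z, Z)))))))
  →33  S(S(S(S(S(S(add(add(Z, mul(SZ, SSSZ)), mul(Z, Z))))))))
  →34  S(S(S(S(S(S(add(mul(SZ, SSSZ), mul(Z, Z))))))))
  →35  S(S(S(S(S(S(add(add(SSSZ, mul(Z, SSSZ)), mul(Z, Z))))))))
  →36  S(S(S(S(S(S(add(S(add(SSZ, mul(Z, SSSZ))), mul(Z, Z))))))))
  →37  S(S(S(S(S(S(S(add(add(SSZ, mul(Z, SSSZ)), mul(Z, Z)))))))))
  →38  S(S(S(S(S(S(S(add(S(add(SZ, mul(Z, SSSZ))), mul(Z, Z)))))))))
  →39  S(S(S(S(S(S(S(S(add(add(SZ, mul(Z, SSSZ)), mul(Z, Z))))))))))
  →40  S(S(S(S(S(S(S(S(add(S(add(Z, mul(Z, SSSZ))), mul(Z, Z))))))))))
  →41  S(S(S(S(S(S(S(S(S(add(add(Z, mul(Z, SSSZ)), mul(Z, Z)))))))))))
  →42  S(S(S(S(S(S(S(S(S(add(mul(Z, SSSZ), mul(Z, Z)))))))))))
  →43  S(S(S(S(S(S(S(S(S(add(Z, mul(Z, Z)))))))))))
  →44  S(S(S(S(S(S(S(S(S(mul(Z, Z))))))))))
  →45  S^9(Z)

Answer: SAME — A ⇓ S^9(Z), B ⇓ S^9(Z)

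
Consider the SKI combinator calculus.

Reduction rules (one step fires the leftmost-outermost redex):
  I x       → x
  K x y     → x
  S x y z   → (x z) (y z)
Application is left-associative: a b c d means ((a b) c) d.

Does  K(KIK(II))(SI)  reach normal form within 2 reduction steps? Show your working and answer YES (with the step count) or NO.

  start: K(KIK(II))(SI)
  [1] KIK(II)
  [2] I(II)

Answer: NO — after 2 steps the term is I(II), not yet normal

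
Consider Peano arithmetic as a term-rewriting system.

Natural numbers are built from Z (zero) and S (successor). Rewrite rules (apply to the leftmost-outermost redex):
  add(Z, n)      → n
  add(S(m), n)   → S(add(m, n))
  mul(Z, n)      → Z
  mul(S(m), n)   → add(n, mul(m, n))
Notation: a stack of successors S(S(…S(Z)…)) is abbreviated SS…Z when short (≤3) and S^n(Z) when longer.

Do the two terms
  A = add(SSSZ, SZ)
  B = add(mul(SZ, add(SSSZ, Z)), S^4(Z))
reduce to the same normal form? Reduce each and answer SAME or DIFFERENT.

Term A:
  start: add(SSSZ, SZ)
  →1  S(add(SSZ, SZ))
  →2  S(S(add(SZ, SZ)))
  →3  S(S(S(add(Z, SZ))))
  →4  S^4(Z)

Term B:
  start: add(mul(SZ, add(SSSZ, Z)), S^4(Z))
  →1  add(add(add(SSSZ, Z), mul(Z, add(SSSZ, Z))), S^4(Z))
  →2  add(add(S(add(SSZ, Z)), mul(Z, add(SSSZ, Z))), S^4(Z))
  →3  add(S(add(add(SSZ, Z), mul(Z, add(SSSZ, Z)))), S^4(Z))
  →4  S(add(add(add(SSZ, Z), mul(Z, add(SSSZ, Z))), S^4(Z)))
  →5  S(add(add(S(add(SZ, Z)), mul(Z, add(SSSZ, Z))), S^4(Z)))
  →6  S(add(S(add(add(SZ, Z), mul(Z, add(SSSZ, Z)))), S^4(Z)))
  →7  S(S(add(add(add(SZ, Z), mul(Z, add(SSSZ, Z))), S^4(Z))))
  →8  S(S(add(add(S(add(Z, Z)), mul(Z, add(SSSZ, Z))), S^4(Z))))
  →9  S(S(add(S(add(add(Z, Z), mul(Z, add(SSSZ, Z)))), S^4(Z))))
  →10  S(S(S(add(add(add(Z, Z), mul(Z, add(SSSZ, Z))), S^4(Z)))))
  →11  S(S(S(add(add(Z, mul(Z, add(SSSZ, Z))), S^4(Z)))))
  →12  S(S(S(add(mul(Z, add(SSSZ, Z)), S^4(Z)))))
  →13  S(S(S(add(Z, S^4(Z)))))
  →14  S^7(Z)

Answer: DIFFERENT — A ⇓ S^4(Z), B ⇓ S^7(Z)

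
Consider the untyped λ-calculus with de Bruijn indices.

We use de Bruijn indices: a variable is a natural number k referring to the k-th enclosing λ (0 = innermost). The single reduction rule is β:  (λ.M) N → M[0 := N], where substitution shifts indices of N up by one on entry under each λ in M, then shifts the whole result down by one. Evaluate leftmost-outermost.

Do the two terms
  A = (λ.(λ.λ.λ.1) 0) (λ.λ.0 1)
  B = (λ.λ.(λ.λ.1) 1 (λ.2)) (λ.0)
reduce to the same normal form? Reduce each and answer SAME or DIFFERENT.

Term A:
  start: (λ.(λ.λ.λ.1) 0) (λ.λ.0 1)
  step 1: (λ.λ.λ.1) (λ.λ.0 1)
  step 2: λ.λ.1

Term B:
  start: (λ.λ.(λ.λ.1) 1 (λ.2)) (λ.0)
  step 1: λ.(λ.λ.1) (λ.0) (λ.λ.0)
  step 2: λ.(λ.λ.0) (λ.λ.0)
  step 3: λ.λ.0

Answer: DIFFERENT — A ⇓ λ.λ.1, B ⇓ λ.λ.0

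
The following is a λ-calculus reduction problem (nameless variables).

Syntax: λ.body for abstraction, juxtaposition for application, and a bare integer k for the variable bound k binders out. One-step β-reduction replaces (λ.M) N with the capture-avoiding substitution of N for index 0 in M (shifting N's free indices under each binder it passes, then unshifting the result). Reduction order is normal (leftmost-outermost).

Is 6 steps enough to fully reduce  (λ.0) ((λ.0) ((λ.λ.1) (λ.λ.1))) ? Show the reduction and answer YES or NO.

Answer: YES — reaches normal form λ.λ.λ.1 in 3 ≤ 6 steps

Working:
  start: (λ.0) ((λ.0) ((λ.λ.1) (λ.λ.1)))
  [1] (λ.0) ((λ.λ.1) (λ.λ.1))
  [2] (λ.λ.1) (λ.λ.1)
  [3] λ.λ.λ.1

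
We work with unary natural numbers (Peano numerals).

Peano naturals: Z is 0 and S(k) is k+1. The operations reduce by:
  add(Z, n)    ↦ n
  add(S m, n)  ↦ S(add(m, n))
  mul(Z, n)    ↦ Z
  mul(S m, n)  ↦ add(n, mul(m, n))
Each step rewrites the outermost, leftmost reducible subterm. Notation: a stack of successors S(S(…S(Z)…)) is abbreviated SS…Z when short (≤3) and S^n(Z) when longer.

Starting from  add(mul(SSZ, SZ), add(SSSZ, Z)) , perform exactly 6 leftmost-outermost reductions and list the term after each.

Answer: after 6 steps: S(add(S(add(Z, mul(Z, SZ))), add(SSSZ, Z)))

Reduction:
  start: add(mul(SSZ, SZ), add(SSSZ, Z))
  →1  add(add(SZ, mul(SZ, SZ)), add(SSSZ, Z))
  →2  add(S(add(Z, mul(SZ, SZ))), add(SSSZ, Z))
  →3  S(add(add(Z, mul(SZ, SZ)), add(SSSZ, Z)))
  →4  S(add(mul(SZ, SZ), add(SSSZ, Z)))
  →5  S(add(add(SZ, mul(Z, SZ)), add(SSSZ, Z)))
  →6  S(add(S(add(Z, mul(Z, SZ))), add(SSSZ, Z)))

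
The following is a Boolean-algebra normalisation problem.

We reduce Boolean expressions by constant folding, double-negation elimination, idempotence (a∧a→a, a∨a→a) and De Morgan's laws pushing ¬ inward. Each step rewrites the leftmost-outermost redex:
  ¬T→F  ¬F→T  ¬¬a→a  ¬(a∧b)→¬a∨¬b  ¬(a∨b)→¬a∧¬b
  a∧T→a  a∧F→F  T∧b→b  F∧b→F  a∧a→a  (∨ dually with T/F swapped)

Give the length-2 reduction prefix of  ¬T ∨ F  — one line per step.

  start: ¬T ∨ F
  step 1: ¬T
  step 2: F

Answer: after 2 steps: F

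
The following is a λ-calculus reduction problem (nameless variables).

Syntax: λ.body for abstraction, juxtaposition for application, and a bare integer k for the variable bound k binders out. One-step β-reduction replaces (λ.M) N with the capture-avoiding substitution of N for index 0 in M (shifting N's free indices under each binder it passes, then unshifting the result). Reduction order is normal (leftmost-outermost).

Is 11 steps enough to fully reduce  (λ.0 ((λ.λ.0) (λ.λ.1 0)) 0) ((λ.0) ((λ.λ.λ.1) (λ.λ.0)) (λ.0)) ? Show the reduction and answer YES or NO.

Answer: YES — reaches normal form λ.λ.0 in 9 ≤ 11 steps

Reduction:
  start: (λ.0 ((λ.λ.0) (λ.λ.1 0)) 0) ((λ.0) ((λ.λ.λ.1) (λ.λ.0)) (λ.0))
  [1] (λ.0) ((λ.λ.λ.1) (λ.λ.0)) (λ.0) ((λ.λ.0) (λ.λ.1 0)) ((λ.0) ((λ.λ.λ.1) (λ.λ.0)) (λ.0))
  [2] (λ.λ.λ.1) (λ.λ.0) (λ.0) ((λ.λ.0) (λ.λ.1 0)) ((λ.0) ((λ.λ.λ.1) (λ.λ.0)) (λ.0))
  [3] (λ.λ.1) (λ.0) ((λ.λ.0) (λ.λ.1 0)) ((λ.0) ((λ.λ.λ.1) (λ.λ.0)) (λ.0))
  [4] (λ.λ.0) ((λ.λ.0) (λ.λ.1 0)) ((λ.0) ((λ.λ.λ.1) (λ.λ.0)) (λ.0))
  [5] (λ.0) ((λ.0) ((λ.λ.λ.1) (λ.λ.0)) (λ.0))
  [6] (λ.0) ((λ.λ.λ.1) (λ.λ.0)) (λ.0)
  [7] (λ.λ.λ.1) (λ.λ.0) (λ.0)
  [8] (λ.λ.1) (λ.0)
  [9] λ.λ.0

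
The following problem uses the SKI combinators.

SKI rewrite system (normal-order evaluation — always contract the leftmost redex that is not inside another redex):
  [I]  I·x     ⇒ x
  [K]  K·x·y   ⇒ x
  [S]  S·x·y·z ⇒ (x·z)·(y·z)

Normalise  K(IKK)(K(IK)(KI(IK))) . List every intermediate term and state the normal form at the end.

  start: K(IKK)(K(IK)(KI(IK)))
  →1  IKK
  →2  KK

Answer: normal form = KK  (in 2 steps)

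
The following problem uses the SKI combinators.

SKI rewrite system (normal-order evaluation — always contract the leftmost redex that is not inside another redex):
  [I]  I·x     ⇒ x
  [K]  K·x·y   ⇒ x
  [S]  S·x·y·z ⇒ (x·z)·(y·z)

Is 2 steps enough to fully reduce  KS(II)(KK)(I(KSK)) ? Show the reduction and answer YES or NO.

Answer: NO — after 2 steps the term is S(KK)(KSK), not yet normal

Reduction:
  start: KS(II)(KK)(I(KSK))
  step 1: S(KK)(I(KSK))
  step 2: S(KK)(KSK)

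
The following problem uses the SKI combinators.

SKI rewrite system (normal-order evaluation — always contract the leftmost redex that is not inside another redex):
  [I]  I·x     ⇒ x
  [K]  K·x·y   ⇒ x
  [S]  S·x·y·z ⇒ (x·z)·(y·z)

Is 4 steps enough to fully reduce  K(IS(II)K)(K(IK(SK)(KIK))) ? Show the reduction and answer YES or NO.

  start: K(IS(II)K)(K(IK(SK)(KIK)))
  step 1: IS(II)K
  step 2: S(II)K
  step 3: SIK

Answer: YES — reaches normal form SIK in 3 ≤ 4 steps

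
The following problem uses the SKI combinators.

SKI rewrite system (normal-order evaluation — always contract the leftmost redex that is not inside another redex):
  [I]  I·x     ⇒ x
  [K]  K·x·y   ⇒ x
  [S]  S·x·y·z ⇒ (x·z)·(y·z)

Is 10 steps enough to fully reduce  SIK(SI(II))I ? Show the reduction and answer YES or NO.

  start: SIK(SI(II))I
  →1  I(SI(II))(K(SI(II)))I
  →2  SI(II)(K(SI(II)))I
  →3  I(K(SI(II)))(II(K(SI(II))))I
  →4  K(SI(II))(II(K(SI(II))))I
  →5  SI(II)I
  →6  II(III)
  →7  I(III)
  →8  III
  →9  II
  →10  I

Answer: YES — reaches normal form I in 10 ≤ 10 steps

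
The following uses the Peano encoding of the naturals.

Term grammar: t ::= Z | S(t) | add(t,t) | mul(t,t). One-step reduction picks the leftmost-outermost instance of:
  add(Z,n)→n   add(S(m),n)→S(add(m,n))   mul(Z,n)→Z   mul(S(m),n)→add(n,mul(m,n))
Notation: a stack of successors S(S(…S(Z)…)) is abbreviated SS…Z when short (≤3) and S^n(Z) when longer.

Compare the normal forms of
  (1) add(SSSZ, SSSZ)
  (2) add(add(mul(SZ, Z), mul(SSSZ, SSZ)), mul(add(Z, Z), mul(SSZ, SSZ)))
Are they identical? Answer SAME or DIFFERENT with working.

Term A:
  start: add(SSSZ, SSSZ)
  →1  S(add(SSZ, SSSZ))
  →2  S(S(add(SZ, SSSZ)))
  →3  S(S(S(add(Z, SSSZ))))
  →4  S^6(Z)

Term B:
  start: add(add(mul(SZ, Z), mul(SSSZ, SSZ)), mul(add(Z, Z), mul(SSZ, SSZ)))
  →1  add(add(add(Z, mul(Z, Z)), mul(SSSZ, SSZ)), mul(add(Z, Z), mul(SSZ, SSZ)))
  →2  add(add(mul(Z, Z), mul(SSSZ, SSZ)), mul(add(Z, Z), mul(SSZ, SSZ)))
  →3  add(add(Z, mul(SSSZ, SSZ)), mul(add(Z, Z), mul(SSZ, SSZ)))
  →4  add(mul(SSSZ, SSZ), mul(add(Z, Z), mul(SSZ, SSZ)))
  →5  add(add(SSZ, mul(SSZ, SSZ)), mul(add(Z, Z), mul(SSZ, SSZ)))
  →6  add(S(add(SZ, mul(SSZ, SSZ))), mul(add(Z, Z), mul(SSZ, SSZ)))
  →7  S(add(add(SZ, mul(SSZ, SSZ)), mul(add(Z, Z), mul(SSZ, SSZ))))
  →8  S(add(S(add(Z, mul(SSZ, SSZ))), mul(add(Z, Z), mul(SSZ, SSZ))))
  →9  S(S(add(add(Z, mul(SSZ, SSZ)), mul(add(Z, Z), mul(SSZ, SSZ)))))
  →10  S(S(add(mul(SSZ, SSZ), mul(add(Z, Z), mul(SSZ, SSZ)))))
  →11  S(S(add(add(SSZ, mul(SZ, SSZ)), mul(add(Z, Z), mul(SSZ, SSZ)))))
  →12  S(S(add(S(add(SZ, mul(SZ, SSZ))), mul(add(Z, Z), mul(SSZ, SSZ)))))
  →13  S(S(S(add(add(SZ, mul(SZ, SSZ)), mul(add(Z, Z), mul(SSZ, SSZ))))))
  →14  S(S(S(add(S(add(Z, mul(SZ, SSZ))), mul(add(Z, Z), mul(SSZ, SSZ))))))
  →15  S(S(S(S(add(add(Z, mul(SZ, SSZ)), mul(add(Z, Z), mul(SSZ, SSZ)))))))
  →16  S(S(S(S(add(mul(SZ, SSZ), mul(add(Z, Z), mul(SSZ, SSZ)))))))
  →17  S(S(S(S(add(add(SSZ, mul(Z, SSZ)), mul(add(Z, Z), mul(SSZ, SSZ)))))))
  →18  S(S(S(S(add(S(add(SZ, mul(Z, SSZ))), mul(add(Z, Z), mul(SSZ, SSZ)))))))
  →19  S(S(S(S(S(add(add(SZ, mul(Z, SSZ)), mul(add(Z, Z), mul(SSZ, SSZ))))))))
  →20  S(S(S(S(S(add(S(add(Z, mul(Z, SSZ))), mul(add(Z, Z), mul(SSZ, SSZ))))))))
  →21  S(S(S(S(S(S(add(add(Z, mul(Z, SSZ)), mul(add(Z, Z), mul(SSZ, SSZ)))))))))
  →22  S(S(S(S(S(S(add(mul(Z, SSZ), mul(add(Z, Z), mul(SSZ, SSZ)))))))))
  →23  S(S(S(S(S(S(add(Z, mul(add(Z, Z), mul(SSZ, SSZ)))))))))
  →24  S(S(S(S(S(S(mul(add(Z, Z), mul(SSZ, SSZ))))))))
  →25  S(S(S(S(S(S(mul(Z, mul(SSZ, SSZ))))))))
  →26  S^6(Z)

Answer: SAME — A ⇓ S^6(Z), B ⇓ S^6(Z)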